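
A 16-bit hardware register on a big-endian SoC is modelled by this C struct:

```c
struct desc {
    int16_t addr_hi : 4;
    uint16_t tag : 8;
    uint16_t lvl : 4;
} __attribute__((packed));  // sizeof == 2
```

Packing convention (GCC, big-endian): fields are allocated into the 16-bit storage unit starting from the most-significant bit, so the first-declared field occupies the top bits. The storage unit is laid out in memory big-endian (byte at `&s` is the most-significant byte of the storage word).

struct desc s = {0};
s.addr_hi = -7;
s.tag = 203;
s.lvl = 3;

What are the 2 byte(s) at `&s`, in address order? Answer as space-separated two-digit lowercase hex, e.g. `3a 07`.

9c b3

addr_hi:4 = -7 → 0x9 << 12 → word 0x9000
tag:8 = 203 → 0xcb << 4 → word 0x9cb0
lvl:4 = 3 → 0x3 << 0 → word 0x9cb3
word = 0x9cb3 → big-endian bytes:
  [0]=0x9c  [1]=0xb3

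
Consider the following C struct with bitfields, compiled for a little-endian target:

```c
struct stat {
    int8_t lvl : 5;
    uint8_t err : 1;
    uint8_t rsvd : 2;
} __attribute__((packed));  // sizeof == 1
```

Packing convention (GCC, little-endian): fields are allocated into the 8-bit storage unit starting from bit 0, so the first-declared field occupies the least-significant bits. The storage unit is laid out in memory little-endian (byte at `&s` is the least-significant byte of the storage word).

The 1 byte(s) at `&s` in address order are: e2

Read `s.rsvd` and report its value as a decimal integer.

[0]=0xe2 (little-endian) → word 0xe2
lvl [0+:5] = (word>>0) & 0x1f = 2
err [5+:1] = (word>>5) & 0x1 = 1
rsvd [6+:2] = (word>>6) & 0x3 = 3  ←

3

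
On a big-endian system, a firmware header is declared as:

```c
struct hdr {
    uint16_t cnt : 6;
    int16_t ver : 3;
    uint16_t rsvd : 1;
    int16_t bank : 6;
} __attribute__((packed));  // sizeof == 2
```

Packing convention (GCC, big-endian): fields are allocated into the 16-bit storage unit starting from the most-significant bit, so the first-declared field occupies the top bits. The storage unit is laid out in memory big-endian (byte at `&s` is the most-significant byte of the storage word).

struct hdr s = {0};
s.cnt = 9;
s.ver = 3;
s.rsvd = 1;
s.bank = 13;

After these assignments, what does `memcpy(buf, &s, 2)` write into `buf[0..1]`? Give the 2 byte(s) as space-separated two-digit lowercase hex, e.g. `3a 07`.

cnt (6b) val=9 bits=0x9 at bit 10: 0x2400
ver (3b) val=3 bits=0x3 at bit 7: 0x2580
rsvd (1b) val=1 bits=0x1 at bit 6: 0x25c0
bank (6b) val=13 bits=0xd at bit 0: 0x25cd
word = 0x25cd → big-endian bytes:
  [0]=0x25  [1]=0xcd

25 cd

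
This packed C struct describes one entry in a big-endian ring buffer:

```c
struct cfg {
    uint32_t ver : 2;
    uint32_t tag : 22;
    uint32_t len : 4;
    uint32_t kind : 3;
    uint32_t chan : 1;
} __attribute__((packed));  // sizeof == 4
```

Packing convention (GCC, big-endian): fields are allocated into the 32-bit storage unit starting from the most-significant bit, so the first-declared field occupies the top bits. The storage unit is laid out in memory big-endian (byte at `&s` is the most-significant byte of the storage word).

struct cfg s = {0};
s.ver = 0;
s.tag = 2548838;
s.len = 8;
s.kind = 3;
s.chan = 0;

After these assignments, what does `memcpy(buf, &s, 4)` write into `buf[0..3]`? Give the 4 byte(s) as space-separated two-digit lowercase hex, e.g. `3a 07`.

26 e4 66 86

ver (2b) val=0 bits=0x0 at bit 30: 0x00000000
tag (22b) val=2548838 bits=0x26e466 at bit 8: 0x26e46600
len (4b) val=8 bits=0x8 at bit 4: 0x26e46680
kind (3b) val=3 bits=0x3 at bit 1: 0x26e46686
chan (1b) val=0 bits=0x0 at bit 0: 0x26e46686
word = 0x26e46686 → big-endian bytes:
  [0]=0x26  [1]=0xe4  [2]=0x66  [3]=0x86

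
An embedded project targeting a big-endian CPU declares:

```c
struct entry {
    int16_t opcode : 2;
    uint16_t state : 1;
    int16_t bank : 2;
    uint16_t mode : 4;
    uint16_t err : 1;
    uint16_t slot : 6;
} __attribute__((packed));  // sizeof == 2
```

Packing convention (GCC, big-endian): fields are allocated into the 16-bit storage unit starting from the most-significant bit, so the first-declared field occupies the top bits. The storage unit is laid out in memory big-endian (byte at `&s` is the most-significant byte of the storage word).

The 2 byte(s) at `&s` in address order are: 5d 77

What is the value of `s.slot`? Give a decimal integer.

55

[0]=0x5d [1]=0x77 (big-endian) → word 0x5d77
opcode [14+:2] = (word>>14) & 0x3 = 1
state [13+:1] = (word>>13) & 0x1 = 0
bank [11+:2] = (word>>11) & 0x3 = 3
mode [7+:4] = (word>>7) & 0xf = 10
err [6+:1] = (word>>6) & 0x1 = 1
slot [0+:6] = (word>>0) & 0x3f = 55  ←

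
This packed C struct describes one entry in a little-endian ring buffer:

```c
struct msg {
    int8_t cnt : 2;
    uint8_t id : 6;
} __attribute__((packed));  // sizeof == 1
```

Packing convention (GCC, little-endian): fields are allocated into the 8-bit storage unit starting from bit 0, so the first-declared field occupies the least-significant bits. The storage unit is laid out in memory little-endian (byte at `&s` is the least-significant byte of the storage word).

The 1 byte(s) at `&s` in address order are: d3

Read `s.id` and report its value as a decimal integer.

52

[0]=0xd3 (little-endian) → word 0xd3
cnt [0+:2] = (word>>0) & 0x3 = 3
id [2+:6] = (word>>2) & 0x3f = 52  ←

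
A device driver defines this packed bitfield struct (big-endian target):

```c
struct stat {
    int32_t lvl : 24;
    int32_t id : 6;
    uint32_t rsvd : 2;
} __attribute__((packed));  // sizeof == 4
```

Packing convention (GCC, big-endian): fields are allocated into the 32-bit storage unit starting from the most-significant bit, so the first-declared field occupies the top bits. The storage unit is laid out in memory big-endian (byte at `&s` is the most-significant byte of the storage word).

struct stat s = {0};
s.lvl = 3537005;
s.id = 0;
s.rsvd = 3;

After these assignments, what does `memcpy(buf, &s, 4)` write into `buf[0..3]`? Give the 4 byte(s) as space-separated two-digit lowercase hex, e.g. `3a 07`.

35 f8 6d 03

[8+:24] lvl=3537005 & 0xffffff = 0x35f86d; word=0x35f86d00
[2+:6] id=0 & 0x3f = 0x0; word=0x35f86d00
[0+:2] rsvd=3 & 0x3 = 0x3; word=0x35f86d03
word = 0x35f86d03 → big-endian bytes:
  [0]=0x35  [1]=0xf8  [2]=0x6d  [3]=0x03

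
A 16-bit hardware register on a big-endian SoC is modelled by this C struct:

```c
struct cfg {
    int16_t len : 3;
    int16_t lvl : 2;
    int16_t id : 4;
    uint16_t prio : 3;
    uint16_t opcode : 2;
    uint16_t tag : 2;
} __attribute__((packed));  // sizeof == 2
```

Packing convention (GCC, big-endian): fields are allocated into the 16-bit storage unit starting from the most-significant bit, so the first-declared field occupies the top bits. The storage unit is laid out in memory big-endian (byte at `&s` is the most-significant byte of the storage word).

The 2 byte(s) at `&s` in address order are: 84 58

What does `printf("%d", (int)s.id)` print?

-8

[0]=0x84 [1]=0x58 (big-endian) → word 0x8458
len:3 @ bit 13 → (0x8458>>13)&0x7 = 0x4
lvl:2 @ bit 11 → (0x8458>>11)&0x3 = 0x0
id:4 @ bit 7 → (0x8458>>7)&0xf = 0x8  ←
prio:3 @ bit 4 → (0x8458>>4)&0x7 = 0x5
opcode:2 @ bit 2 → (0x8458>>2)&0x3 = 0x2
tag:2 @ bit 0 → (0x8458>>0)&0x3 = 0x0
id signed 4b, MSB=1: 8 - 16 = -8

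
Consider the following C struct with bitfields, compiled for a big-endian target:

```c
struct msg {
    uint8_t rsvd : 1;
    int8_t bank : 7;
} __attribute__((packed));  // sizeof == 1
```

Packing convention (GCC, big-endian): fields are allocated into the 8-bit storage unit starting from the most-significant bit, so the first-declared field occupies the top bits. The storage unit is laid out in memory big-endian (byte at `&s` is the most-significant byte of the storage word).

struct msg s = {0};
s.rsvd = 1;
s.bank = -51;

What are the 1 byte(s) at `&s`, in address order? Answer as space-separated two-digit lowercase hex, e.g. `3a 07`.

[7+:1] rsvd=1 & 0x1 = 0x1; word=0x80
[0+:7] bank=-51 & 0x7f = 0x4d; word=0xcd
word = 0xcd → big-endian bytes:
  [0]=0xcd

cd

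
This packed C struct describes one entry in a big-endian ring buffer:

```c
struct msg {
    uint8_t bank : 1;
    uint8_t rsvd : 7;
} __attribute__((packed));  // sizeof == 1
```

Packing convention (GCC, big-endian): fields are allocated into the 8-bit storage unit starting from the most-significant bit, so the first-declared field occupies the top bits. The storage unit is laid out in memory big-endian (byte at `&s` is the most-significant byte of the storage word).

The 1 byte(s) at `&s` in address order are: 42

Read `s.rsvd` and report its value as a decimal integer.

[0]=0x42 (big-endian) → word 0x42
bank:1 @ bit 7 → (0x42>>7)&0x1 = 0x0
rsvd:7 @ bit 0 → (0x42>>0)&0x7f = 0x42  ←

66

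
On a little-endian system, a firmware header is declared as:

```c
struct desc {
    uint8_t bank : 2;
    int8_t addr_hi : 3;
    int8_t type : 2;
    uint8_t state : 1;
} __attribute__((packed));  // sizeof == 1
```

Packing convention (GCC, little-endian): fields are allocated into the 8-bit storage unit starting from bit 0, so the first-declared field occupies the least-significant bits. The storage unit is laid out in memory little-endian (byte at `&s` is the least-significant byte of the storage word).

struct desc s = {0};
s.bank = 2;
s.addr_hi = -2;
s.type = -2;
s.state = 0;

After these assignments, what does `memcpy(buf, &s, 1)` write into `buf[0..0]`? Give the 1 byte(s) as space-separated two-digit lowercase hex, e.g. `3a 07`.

5a

bank (2b) val=2 bits=0x2 at bit 0: 0x02
addr_hi (3b) val=-2 bits=0x6 at bit 2: 0x1a
type (2b) val=-2 bits=0x2 at bit 5: 0x5a
state (1b) val=0 bits=0x0 at bit 7: 0x5a
word = 0x5a → little-endian bytes:
  [0]=0x5a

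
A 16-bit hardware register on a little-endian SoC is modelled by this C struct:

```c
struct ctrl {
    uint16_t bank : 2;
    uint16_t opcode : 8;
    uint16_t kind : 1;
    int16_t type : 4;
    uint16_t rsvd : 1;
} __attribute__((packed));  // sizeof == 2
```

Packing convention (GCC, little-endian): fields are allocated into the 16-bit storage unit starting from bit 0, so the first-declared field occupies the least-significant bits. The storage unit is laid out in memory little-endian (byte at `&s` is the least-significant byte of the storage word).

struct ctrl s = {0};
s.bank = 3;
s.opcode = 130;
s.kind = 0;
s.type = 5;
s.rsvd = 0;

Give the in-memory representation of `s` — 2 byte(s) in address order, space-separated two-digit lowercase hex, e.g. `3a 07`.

0b 2a

bank:2 = 3 → 0x3 << 0 → word 0x0003
opcode:8 = 130 → 0x82 << 2 → word 0x020b
kind:1 = 0 → 0x0 << 10 → word 0x020b
type:4 = 5 → 0x5 << 11 → word 0x2a0b
rsvd:1 = 0 → 0x0 << 15 → word 0x2a0b
word = 0x2a0b → little-endian bytes:
  [0]=0x0b  [1]=0x2a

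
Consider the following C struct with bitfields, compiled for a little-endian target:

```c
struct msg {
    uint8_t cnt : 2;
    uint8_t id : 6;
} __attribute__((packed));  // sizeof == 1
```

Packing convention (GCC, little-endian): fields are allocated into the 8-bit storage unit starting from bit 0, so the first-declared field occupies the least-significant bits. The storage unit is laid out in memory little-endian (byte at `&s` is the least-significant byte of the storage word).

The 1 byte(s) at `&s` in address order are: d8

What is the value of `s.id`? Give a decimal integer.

54

[0]=0xd8 (little-endian) → word 0xd8
cnt:2 @ bit 0 → (0xd8>>0)&0x3 = 0x0
id:6 @ bit 2 → (0xd8>>2)&0x3f = 0x36  ←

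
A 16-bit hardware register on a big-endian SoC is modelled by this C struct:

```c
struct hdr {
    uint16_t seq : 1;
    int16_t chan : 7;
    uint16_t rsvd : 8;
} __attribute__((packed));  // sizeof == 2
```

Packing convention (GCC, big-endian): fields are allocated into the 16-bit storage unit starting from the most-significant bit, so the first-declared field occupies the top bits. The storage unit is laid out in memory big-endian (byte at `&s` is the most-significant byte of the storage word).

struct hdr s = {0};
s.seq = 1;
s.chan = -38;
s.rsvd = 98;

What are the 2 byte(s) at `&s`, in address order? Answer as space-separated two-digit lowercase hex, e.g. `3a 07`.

[15+:1] seq=1 & 0x1 = 0x1; word=0x8000
[8+:7] chan=-38 & 0x7f = 0x5a; word=0xda00
[0+:8] rsvd=98 & 0xff = 0x62; word=0xda62
word = 0xda62 → big-endian bytes:
  [0]=0xda  [1]=0x62

da 62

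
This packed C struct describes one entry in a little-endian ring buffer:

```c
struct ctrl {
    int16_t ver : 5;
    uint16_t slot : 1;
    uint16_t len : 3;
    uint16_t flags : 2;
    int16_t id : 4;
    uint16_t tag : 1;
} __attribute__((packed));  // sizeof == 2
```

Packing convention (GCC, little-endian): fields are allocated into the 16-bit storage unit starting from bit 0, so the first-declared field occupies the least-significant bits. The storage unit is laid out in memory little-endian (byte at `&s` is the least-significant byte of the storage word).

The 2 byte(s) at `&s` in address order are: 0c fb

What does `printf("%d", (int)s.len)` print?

[0]=0x0c [1]=0xfb (little-endian) → word 0xfb0c
ver:5 @ bit 0 → (0xfb0c>>0)&0x1f = 0xc
slot:1 @ bit 5 → (0xfb0c>>5)&0x1 = 0x0
len:3 @ bit 6 → (0xfb0c>>6)&0x7 = 0x4  ←
flags:2 @ bit 9 → (0xfb0c>>9)&0x3 = 0x1
id:4 @ bit 11 → (0xfb0c>>11)&0xf = 0xf
tag:1 @ bit 15 → (0xfb0c>>15)&0x1 = 0x1

4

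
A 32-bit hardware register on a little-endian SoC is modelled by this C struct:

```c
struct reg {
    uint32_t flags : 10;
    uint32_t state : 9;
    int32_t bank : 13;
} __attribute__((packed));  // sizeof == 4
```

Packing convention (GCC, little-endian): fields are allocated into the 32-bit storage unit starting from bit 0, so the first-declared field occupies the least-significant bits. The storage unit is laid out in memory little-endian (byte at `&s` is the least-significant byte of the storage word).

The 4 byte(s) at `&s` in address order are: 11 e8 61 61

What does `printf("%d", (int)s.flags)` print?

[0]=0x11 [1]=0xe8 [2]=0x61 [3]=0x61 (little-endian) → word 0x6161e811
flags:10 @ bit 0 → (0x6161e811>>0)&0x3ff = 0x11  ←
state:9 @ bit 10 → (0x6161e811>>10)&0x1ff = 0x7a
bank:13 @ bit 19 → (0x6161e811>>19)&0x1fff = 0xc2c

17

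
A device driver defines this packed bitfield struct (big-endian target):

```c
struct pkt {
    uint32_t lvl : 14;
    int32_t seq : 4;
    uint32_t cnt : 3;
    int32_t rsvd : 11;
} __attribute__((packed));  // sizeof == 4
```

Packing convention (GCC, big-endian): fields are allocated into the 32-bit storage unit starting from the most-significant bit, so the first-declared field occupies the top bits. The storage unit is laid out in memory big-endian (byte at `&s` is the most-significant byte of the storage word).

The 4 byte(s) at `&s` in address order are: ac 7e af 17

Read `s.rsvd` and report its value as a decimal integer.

-233

[0]=0xac [1]=0x7e [2]=0xaf [3]=0x17 (big-endian) → word 0xac7eaf17
lvl:14 @ bit 18 → (0xac7eaf17>>18)&0x3fff = 0x2b1f
seq:4 @ bit 14 → (0xac7eaf17>>14)&0xf = 0xa
cnt:3 @ bit 11 → (0xac7eaf17>>11)&0x7 = 0x5
rsvd:11 @ bit 0 → (0xac7eaf17>>0)&0x7ff = 0x717  ←
rsvd signed 11b, MSB=1: 1815 - 2048 = -233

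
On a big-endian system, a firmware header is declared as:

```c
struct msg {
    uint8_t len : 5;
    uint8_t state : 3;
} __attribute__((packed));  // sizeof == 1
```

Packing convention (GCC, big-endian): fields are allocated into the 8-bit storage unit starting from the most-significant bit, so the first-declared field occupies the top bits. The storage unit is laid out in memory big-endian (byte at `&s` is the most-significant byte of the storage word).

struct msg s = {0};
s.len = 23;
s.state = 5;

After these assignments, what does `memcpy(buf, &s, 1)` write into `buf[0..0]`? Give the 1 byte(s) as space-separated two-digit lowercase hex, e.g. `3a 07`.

bd

[3+:5] len=23 & 0x1f = 0x17; word=0xb8
[0+:3] state=5 & 0x7 = 0x5; word=0xbd
word = 0xbd → big-endian bytes:
  [0]=0xbd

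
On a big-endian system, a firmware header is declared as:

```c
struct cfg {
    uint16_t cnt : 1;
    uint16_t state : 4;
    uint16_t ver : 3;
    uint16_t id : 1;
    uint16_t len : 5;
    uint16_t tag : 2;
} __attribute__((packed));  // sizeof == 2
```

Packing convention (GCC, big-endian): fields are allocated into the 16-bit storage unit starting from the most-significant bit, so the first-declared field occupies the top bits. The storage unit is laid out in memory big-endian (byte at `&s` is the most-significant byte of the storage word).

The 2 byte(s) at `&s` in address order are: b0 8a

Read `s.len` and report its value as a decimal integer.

[0]=0xb0 [1]=0x8a (big-endian) → word 0xb08a
cnt [15+:1] = (word>>15) & 0x1 = 1
state [11+:4] = (word>>11) & 0xf = 6
ver [8+:3] = (word>>8) & 0x7 = 0
id [7+:1] = (word>>7) & 0x1 = 1
len [2+:5] = (word>>2) & 0x1f = 2  ←
tag [0+:2] = (word>>0) & 0x3 = 2

2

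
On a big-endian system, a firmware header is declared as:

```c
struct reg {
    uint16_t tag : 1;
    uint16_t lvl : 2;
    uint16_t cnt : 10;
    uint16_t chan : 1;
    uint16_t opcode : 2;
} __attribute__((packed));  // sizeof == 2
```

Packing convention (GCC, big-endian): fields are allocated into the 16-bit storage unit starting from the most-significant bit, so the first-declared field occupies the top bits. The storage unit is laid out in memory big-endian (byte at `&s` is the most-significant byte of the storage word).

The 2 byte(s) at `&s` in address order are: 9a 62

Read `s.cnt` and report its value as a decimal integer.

[0]=0x9a [1]=0x62 (big-endian) → word 0x9a62
tag:1 @ bit 15 → (0x9a62>>15)&0x1 = 0x1
lvl:2 @ bit 13 → (0x9a62>>13)&0x3 = 0x0
cnt:10 @ bit 3 → (0x9a62>>3)&0x3ff = 0x34c  ←
chan:1 @ bit 2 → (0x9a62>>2)&0x1 = 0x0
opcode:2 @ bit 0 → (0x9a62>>0)&0x3 = 0x2

844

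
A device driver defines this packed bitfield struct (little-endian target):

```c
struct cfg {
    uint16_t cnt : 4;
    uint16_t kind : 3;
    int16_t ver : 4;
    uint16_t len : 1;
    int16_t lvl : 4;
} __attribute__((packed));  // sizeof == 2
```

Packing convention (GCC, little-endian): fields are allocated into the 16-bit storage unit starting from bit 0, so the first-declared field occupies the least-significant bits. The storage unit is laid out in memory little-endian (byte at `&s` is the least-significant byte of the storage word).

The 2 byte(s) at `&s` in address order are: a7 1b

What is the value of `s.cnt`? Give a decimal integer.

7

[0]=0xa7 [1]=0x1b (little-endian) → word 0x1ba7
cnt:4 @ bit 0 → (0x1ba7>>0)&0xf = 0x7  ←
kind:3 @ bit 4 → (0x1ba7>>4)&0x7 = 0x2
ver:4 @ bit 7 → (0x1ba7>>7)&0xf = 0x7
len:1 @ bit 11 → (0x1ba7>>11)&0x1 = 0x1
lvl:4 @ bit 12 → (0x1ba7>>12)&0xf = 0x1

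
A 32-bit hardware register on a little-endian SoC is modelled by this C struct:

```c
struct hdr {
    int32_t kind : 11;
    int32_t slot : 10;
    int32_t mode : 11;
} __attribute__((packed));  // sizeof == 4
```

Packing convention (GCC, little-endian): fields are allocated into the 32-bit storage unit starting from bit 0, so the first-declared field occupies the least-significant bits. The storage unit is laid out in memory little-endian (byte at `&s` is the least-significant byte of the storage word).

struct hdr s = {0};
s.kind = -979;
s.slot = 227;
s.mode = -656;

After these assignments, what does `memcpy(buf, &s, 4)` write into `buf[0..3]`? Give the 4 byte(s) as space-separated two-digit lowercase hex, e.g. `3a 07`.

[0+:11] kind=-979 & 0x7ff = 0x42d; word=0x0000042d
[11+:10] slot=227 & 0x3ff = 0xe3; word=0x00071c2d
[21+:11] mode=-656 & 0x7ff = 0x570; word=0xae071c2d
word = 0xae071c2d → little-endian bytes:
  [0]=0x2d  [1]=0x1c  [2]=0x07  [3]=0xae

2d 1c 07 ae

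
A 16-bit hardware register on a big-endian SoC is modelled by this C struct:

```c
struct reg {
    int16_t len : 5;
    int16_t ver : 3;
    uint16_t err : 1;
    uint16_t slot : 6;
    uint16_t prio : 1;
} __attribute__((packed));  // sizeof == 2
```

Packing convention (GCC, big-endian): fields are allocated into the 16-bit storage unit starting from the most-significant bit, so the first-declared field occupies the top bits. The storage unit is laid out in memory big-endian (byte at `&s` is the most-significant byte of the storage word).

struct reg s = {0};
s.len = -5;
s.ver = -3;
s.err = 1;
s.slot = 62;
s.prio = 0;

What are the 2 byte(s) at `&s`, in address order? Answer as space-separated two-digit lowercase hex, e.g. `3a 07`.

dd fc

len:5 = -5 → 0x1b << 11 → word 0xd800
ver:3 = -3 → 0x5 << 8 → word 0xdd00
err:1 = 1 → 0x1 << 7 → word 0xdd80
slot:6 = 62 → 0x3e << 1 → word 0xddfc
prio:1 = 0 → 0x0 << 0 → word 0xddfc
word = 0xddfc → big-endian bytes:
  [0]=0xdd  [1]=0xfc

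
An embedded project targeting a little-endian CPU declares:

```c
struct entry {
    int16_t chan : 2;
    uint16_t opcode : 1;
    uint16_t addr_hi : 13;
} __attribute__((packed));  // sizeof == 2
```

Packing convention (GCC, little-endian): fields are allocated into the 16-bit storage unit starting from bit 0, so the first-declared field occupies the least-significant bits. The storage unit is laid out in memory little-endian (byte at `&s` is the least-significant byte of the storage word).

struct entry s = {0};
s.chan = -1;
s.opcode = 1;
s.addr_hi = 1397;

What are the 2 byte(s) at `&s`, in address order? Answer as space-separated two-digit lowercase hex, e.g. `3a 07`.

[0+:2] chan=-1 & 0x3 = 0x3; word=0x0003
[2+:1] opcode=1 & 0x1 = 0x1; word=0x0007
[3+:13] addr_hi=1397 & 0x1fff = 0x575; word=0x2baf
word = 0x2baf → little-endian bytes:
  [0]=0xaf  [1]=0x2b

af 2b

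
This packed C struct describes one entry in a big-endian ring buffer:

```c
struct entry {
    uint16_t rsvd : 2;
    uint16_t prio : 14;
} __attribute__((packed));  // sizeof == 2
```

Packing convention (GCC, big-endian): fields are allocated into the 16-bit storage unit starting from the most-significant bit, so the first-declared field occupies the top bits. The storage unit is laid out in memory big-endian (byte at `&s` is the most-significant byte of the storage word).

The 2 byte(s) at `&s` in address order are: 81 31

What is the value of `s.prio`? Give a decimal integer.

305

[0]=0x81 [1]=0x31 (big-endian) → word 0x8131
rsvd [14+:2] = (word>>14) & 0x3 = 2
prio [0+:14] = (word>>0) & 0x3fff = 305  ←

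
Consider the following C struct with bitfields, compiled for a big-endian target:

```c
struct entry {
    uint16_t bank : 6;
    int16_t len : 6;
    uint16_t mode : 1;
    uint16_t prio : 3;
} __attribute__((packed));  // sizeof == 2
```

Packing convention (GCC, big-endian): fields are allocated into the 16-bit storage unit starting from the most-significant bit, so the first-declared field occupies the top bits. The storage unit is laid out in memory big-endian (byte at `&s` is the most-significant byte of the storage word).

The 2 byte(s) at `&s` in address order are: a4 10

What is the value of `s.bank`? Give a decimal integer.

[0]=0xa4 [1]=0x10 (big-endian) → word 0xa410
bank [10+:6] = (word>>10) & 0x3f = 41  ←
len [4+:6] = (word>>4) & 0x3f = 1
mode [3+:1] = (word>>3) & 0x1 = 0
prio [0+:3] = (word>>0) & 0x7 = 0

41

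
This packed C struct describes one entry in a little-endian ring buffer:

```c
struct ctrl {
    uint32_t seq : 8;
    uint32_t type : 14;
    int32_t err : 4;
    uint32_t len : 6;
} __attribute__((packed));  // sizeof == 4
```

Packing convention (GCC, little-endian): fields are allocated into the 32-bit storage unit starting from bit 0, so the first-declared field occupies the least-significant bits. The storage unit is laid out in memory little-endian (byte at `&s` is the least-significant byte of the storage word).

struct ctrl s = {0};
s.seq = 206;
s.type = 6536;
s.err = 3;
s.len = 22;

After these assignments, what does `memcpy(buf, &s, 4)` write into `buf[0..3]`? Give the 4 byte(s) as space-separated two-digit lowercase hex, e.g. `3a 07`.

ce 88 d9 58

seq (8b) val=206 bits=0xce at bit 0: 0x000000ce
type (14b) val=6536 bits=0x1988 at bit 8: 0x001988ce
err (4b) val=3 bits=0x3 at bit 22: 0x00d988ce
len (6b) val=22 bits=0x16 at bit 26: 0x58d988ce
word = 0x58d988ce → little-endian bytes:
  [0]=0xce  [1]=0x88  [2]=0xd9  [3]=0x58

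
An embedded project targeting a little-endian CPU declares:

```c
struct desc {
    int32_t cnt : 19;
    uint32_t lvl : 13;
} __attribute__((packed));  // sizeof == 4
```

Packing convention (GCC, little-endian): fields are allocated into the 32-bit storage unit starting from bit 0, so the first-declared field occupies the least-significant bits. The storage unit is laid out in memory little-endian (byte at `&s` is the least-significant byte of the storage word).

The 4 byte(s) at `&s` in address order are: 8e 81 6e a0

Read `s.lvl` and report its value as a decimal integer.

5133

[0]=0x8e [1]=0x81 [2]=0x6e [3]=0xa0 (little-endian) → word 0xa06e818e
cnt [0+:19] = (word>>0) & 0x7ffff = 426382
lvl [19+:13] = (word>>19) & 0x1fff = 5133  ←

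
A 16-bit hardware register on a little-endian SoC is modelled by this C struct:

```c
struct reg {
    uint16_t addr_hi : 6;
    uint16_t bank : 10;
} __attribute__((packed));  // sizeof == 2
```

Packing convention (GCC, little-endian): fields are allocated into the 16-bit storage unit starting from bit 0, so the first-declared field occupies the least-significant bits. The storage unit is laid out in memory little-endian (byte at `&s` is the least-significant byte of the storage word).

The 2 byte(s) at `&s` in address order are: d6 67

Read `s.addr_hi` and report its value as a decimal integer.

22

[0]=0xd6 [1]=0x67 (little-endian) → word 0x67d6
addr_hi:6 @ bit 0 → (0x67d6>>0)&0x3f = 0x16  ←
bank:10 @ bit 6 → (0x67d6>>6)&0x3ff = 0x19f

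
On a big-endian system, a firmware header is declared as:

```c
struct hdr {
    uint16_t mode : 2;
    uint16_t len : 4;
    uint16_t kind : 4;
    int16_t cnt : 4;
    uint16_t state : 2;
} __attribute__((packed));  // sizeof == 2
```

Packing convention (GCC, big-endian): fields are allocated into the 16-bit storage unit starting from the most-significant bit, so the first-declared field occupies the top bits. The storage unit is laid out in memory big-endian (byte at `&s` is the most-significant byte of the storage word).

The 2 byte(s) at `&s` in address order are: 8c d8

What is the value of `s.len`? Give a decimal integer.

[0]=0x8c [1]=0xd8 (big-endian) → word 0x8cd8
mode [14+:2] = (word>>14) & 0x3 = 2
len [10+:4] = (word>>10) & 0xf = 3  ←
kind [6+:4] = (word>>6) & 0xf = 3
cnt [2+:4] = (word>>2) & 0xf = 6
state [0+:2] = (word>>0) & 0x3 = 0

3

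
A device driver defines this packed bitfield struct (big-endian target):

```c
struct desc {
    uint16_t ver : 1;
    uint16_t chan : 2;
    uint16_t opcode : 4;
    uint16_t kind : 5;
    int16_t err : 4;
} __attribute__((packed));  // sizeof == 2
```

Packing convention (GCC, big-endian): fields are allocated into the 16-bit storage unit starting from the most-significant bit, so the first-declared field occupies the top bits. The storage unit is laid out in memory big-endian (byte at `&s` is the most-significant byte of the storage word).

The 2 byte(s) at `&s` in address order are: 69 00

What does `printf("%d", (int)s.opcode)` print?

[0]=0x69 [1]=0x00 (big-endian) → word 0x6900
ver:1 @ bit 15 → (0x6900>>15)&0x1 = 0x0
chan:2 @ bit 13 → (0x6900>>13)&0x3 = 0x3
opcode:4 @ bit 9 → (0x6900>>9)&0xf = 0x4  ←
kind:5 @ bit 4 → (0x6900>>4)&0x1f = 0x10
err:4 @ bit 0 → (0x6900>>0)&0xf = 0x0

4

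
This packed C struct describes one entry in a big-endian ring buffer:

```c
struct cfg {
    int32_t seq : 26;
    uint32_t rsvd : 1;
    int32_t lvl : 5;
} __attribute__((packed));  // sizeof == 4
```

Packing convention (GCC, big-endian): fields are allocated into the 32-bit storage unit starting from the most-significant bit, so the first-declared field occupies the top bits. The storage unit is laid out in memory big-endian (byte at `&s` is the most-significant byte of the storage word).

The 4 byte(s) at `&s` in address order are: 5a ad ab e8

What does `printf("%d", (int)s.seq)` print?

[0]=0x5a [1]=0xad [2]=0xab [3]=0xe8 (big-endian) → word 0x5aadabe8
seq:26 @ bit 6 → (0x5aadabe8>>6)&0x3ffffff = 0x16ab6af  ←
rsvd:1 @ bit 5 → (0x5aadabe8>>5)&0x1 = 0x1
lvl:5 @ bit 0 → (0x5aadabe8>>0)&0x1f = 0x8
seq signed 26b, MSB=0: value = 23770799

23770799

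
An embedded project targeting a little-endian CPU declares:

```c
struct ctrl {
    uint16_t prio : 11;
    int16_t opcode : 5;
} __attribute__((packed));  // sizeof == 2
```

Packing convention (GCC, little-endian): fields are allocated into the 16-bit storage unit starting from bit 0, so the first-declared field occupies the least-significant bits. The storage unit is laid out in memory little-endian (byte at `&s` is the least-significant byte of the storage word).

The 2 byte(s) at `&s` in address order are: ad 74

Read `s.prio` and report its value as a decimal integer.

[0]=0xad [1]=0x74 (little-endian) → word 0x74ad
prio:11 @ bit 0 → (0x74ad>>0)&0x7ff = 0x4ad  ←
opcode:5 @ bit 11 → (0x74ad>>11)&0x1f = 0xe

1197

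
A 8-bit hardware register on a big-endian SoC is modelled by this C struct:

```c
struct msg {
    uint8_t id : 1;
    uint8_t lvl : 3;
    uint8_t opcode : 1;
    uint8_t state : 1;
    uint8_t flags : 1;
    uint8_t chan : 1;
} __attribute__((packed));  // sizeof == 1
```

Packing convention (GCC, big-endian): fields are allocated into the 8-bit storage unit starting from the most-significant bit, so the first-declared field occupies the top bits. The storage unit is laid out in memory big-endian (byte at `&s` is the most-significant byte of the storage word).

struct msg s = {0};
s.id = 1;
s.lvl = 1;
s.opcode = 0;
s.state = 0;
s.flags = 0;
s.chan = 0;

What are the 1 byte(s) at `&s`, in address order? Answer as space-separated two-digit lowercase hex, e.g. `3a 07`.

90

id (1b) val=1 bits=0x1 at bit 7: 0x80
lvl (3b) val=1 bits=0x1 at bit 4: 0x90
opcode (1b) val=0 bits=0x0 at bit 3: 0x90
state (1b) val=0 bits=0x0 at bit 2: 0x90
flags (1b) val=0 bits=0x0 at bit 1: 0x90
chan (1b) val=0 bits=0x0 at bit 0: 0x90
word = 0x90 → big-endian bytes:
  [0]=0x90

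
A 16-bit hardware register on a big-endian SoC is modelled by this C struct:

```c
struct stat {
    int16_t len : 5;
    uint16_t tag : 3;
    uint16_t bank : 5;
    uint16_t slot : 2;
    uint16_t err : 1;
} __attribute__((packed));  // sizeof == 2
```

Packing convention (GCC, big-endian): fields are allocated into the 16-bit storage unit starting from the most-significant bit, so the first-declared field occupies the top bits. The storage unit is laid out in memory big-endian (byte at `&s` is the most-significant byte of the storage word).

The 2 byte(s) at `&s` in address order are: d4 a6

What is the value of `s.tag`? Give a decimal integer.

[0]=0xd4 [1]=0xa6 (big-endian) → word 0xd4a6
len:5 @ bit 11 → (0xd4a6>>11)&0x1f = 0x1a
tag:3 @ bit 8 → (0xd4a6>>8)&0x7 = 0x4  ←
bank:5 @ bit 3 → (0xd4a6>>3)&0x1f = 0x14
slot:2 @ bit 1 → (0xd4a6>>1)&0x3 = 0x3
err:1 @ bit 0 → (0xd4a6>>0)&0x1 = 0x0

4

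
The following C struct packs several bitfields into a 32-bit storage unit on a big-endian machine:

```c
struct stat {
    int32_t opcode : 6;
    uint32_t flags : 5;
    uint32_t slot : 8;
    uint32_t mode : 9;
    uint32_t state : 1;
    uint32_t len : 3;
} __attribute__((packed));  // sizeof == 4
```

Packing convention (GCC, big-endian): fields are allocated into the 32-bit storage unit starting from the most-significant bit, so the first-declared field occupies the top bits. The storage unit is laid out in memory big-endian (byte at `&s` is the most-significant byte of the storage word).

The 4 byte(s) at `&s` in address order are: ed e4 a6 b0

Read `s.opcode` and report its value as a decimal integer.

[0]=0xed [1]=0xe4 [2]=0xa6 [3]=0xb0 (big-endian) → word 0xede4a6b0
opcode [26+:6] = (word>>26) & 0x3f = 59  ←
flags [21+:5] = (word>>21) & 0x1f = 15
slot [13+:8] = (word>>13) & 0xff = 37
mode [4+:9] = (word>>4) & 0x1ff = 107
state [3+:1] = (word>>3) & 0x1 = 0
len [0+:3] = (word>>0) & 0x7 = 0
opcode signed 6b, MSB=1: 59 - 64 = -5

-5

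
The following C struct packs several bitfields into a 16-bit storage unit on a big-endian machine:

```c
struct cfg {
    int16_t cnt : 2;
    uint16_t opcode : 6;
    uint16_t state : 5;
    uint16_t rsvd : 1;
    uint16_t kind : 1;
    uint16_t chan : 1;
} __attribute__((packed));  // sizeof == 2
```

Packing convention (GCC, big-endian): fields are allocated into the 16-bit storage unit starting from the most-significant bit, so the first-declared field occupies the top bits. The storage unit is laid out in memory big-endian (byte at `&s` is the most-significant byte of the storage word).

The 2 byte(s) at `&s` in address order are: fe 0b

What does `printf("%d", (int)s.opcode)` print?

[0]=0xfe [1]=0x0b (big-endian) → word 0xfe0b
cnt:2 @ bit 14 → (0xfe0b>>14)&0x3 = 0x3
opcode:6 @ bit 8 → (0xfe0b>>8)&0x3f = 0x3e  ←
state:5 @ bit 3 → (0xfe0b>>3)&0x1f = 0x1
rsvd:1 @ bit 2 → (0xfe0b>>2)&0x1 = 0x0
kind:1 @ bit 1 → (0xfe0b>>1)&0x1 = 0x1
chan:1 @ bit 0 → (0xfe0b>>0)&0x1 = 0x1

62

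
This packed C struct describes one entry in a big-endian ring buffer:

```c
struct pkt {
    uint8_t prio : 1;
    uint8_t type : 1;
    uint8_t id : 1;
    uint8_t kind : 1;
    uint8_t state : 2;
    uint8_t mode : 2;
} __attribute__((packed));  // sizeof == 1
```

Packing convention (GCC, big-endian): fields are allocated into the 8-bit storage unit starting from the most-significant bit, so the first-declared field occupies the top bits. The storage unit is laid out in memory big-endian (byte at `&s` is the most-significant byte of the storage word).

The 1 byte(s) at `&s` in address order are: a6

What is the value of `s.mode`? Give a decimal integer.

[0]=0xa6 (big-endian) → word 0xa6
prio:1 @ bit 7 → (0xa6>>7)&0x1 = 0x1
type:1 @ bit 6 → (0xa6>>6)&0x1 = 0x0
id:1 @ bit 5 → (0xa6>>5)&0x1 = 0x1
kind:1 @ bit 4 → (0xa6>>4)&0x1 = 0x0
state:2 @ bit 2 → (0xa6>>2)&0x3 = 0x1
mode:2 @ bit 0 → (0xa6>>0)&0x3 = 0x2  ←

2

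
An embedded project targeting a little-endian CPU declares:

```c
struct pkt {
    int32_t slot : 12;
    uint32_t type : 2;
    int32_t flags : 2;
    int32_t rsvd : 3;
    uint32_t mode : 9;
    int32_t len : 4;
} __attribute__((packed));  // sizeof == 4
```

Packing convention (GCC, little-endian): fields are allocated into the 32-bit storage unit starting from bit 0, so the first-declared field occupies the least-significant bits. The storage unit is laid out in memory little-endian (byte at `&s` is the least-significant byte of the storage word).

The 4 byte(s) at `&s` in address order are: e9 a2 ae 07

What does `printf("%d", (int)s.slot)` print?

745

[0]=0xe9 [1]=0xa2 [2]=0xae [3]=0x07 (little-endian) → word 0x07aea2e9
slot:12 @ bit 0 → (0x07aea2e9>>0)&0xfff = 0x2e9  ←
type:2 @ bit 12 → (0x07aea2e9>>12)&0x3 = 0x2
flags:2 @ bit 14 → (0x07aea2e9>>14)&0x3 = 0x2
rsvd:3 @ bit 16 → (0x07aea2e9>>16)&0x7 = 0x6
mode:9 @ bit 19 → (0x07aea2e9>>19)&0x1ff = 0xf5
len:4 @ bit 28 → (0x07aea2e9>>28)&0xf = 0x0
slot signed 12b, MSB=0: value = 745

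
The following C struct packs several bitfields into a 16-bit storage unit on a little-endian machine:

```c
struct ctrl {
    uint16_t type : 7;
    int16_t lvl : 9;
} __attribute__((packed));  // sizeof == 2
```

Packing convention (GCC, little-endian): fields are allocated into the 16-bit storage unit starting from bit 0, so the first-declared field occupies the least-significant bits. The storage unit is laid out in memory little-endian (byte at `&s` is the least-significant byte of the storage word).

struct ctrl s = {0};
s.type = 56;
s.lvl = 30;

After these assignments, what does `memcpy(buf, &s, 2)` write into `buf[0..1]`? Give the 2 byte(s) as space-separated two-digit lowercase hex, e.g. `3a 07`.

38 0f

type:7 = 56 → 0x38 << 0 → word 0x0038
lvl:9 = 30 → 0x1e << 7 → word 0x0f38
word = 0x0f38 → little-endian bytes:
  [0]=0x38  [1]=0x0f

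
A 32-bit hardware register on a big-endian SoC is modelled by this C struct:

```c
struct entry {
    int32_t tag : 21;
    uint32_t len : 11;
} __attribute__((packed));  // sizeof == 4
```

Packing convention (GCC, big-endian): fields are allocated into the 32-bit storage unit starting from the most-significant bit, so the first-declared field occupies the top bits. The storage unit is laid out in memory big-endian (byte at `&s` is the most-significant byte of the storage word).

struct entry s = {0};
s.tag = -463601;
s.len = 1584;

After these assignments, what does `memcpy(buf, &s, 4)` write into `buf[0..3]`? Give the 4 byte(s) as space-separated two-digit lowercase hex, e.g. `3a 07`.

c7 68 7e 30

[11+:21] tag=-463601 & 0x1fffff = 0x18ed0f; word=0xc7687800
[0+:11] len=1584 & 0x7ff = 0x630; word=0xc7687e30
word = 0xc7687e30 → big-endian bytes:
  [0]=0xc7  [1]=0x68  [2]=0x7e  [3]=0x30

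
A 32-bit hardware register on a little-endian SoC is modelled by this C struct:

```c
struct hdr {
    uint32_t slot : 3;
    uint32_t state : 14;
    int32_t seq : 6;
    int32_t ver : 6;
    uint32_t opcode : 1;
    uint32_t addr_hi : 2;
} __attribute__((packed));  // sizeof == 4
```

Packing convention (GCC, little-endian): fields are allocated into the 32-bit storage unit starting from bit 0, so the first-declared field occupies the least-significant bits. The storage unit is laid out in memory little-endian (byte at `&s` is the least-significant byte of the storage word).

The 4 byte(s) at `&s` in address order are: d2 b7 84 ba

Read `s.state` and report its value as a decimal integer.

5882

[0]=0xd2 [1]=0xb7 [2]=0x84 [3]=0xba (little-endian) → word 0xba84b7d2
slot [0+:3] = (word>>0) & 0x7 = 2
state [3+:14] = (word>>3) & 0x3fff = 5882  ←
seq [17+:6] = (word>>17) & 0x3f = 2
ver [23+:6] = (word>>23) & 0x3f = 53
opcode [29+:1] = (word>>29) & 0x1 = 1
addr_hi [30+:2] = (word>>30) & 0x3 = 2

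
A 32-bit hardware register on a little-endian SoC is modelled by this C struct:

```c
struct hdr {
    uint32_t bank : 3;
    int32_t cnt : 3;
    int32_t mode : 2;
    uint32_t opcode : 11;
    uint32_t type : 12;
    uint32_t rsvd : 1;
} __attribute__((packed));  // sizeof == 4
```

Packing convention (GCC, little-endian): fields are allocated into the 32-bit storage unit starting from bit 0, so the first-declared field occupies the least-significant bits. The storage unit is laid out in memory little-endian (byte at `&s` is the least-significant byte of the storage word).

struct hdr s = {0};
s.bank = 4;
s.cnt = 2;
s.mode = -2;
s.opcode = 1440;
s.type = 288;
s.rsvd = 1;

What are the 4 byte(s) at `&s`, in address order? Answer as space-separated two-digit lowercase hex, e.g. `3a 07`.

[0+:3] bank=4 & 0x7 = 0x4; word=0x00000004
[3+:3] cnt=2 & 0x7 = 0x2; word=0x00000014
[6+:2] mode=-2 & 0x3 = 0x2; word=0x00000094
[8+:11] opcode=1440 & 0x7ff = 0x5a0; word=0x0005a094
[19+:12] type=288 & 0xfff = 0x120; word=0x0905a094
[31+:1] rsvd=1 & 0x1 = 0x1; word=0x8905a094
word = 0x8905a094 → little-endian bytes:
  [0]=0x94  [1]=0xa0  [2]=0x05  [3]=0x89

94 a0 05 89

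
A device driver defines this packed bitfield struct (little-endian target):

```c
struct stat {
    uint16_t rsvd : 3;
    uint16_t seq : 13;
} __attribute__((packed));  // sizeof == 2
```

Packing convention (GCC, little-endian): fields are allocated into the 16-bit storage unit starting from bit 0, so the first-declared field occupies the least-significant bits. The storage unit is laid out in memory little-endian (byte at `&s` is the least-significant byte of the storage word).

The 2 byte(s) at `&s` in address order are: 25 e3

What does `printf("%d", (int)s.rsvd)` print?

[0]=0x25 [1]=0xe3 (little-endian) → word 0xe325
rsvd [0+:3] = (word>>0) & 0x7 = 5  ←
seq [3+:13] = (word>>3) & 0x1fff = 7268

5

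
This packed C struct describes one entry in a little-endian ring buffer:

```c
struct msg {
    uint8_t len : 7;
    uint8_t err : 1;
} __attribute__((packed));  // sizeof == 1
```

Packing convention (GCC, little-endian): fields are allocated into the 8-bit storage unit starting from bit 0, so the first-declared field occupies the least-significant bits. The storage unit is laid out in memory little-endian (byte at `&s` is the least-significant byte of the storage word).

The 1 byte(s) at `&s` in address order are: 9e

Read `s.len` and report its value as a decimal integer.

[0]=0x9e (little-endian) → word 0x9e
len:7 @ bit 0 → (0x9e>>0)&0x7f = 0x1e  ←
err:1 @ bit 7 → (0x9e>>7)&0x1 = 0x1

30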